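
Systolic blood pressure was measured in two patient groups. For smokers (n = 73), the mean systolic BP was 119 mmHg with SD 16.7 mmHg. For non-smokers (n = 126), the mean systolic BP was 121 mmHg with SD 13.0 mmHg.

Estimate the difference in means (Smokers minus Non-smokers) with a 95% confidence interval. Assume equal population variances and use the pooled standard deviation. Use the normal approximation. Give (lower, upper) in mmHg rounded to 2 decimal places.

(-6.17, 2.17)

Pooled variance s_p² = [72·16.7² + 125·13.0²] / (73+126−2) = 209.1628, so s_p = 14.4625.
SE_diff = s_p·√(1/n₁ + 1/n₂) = 14.4625·√(1/73 + 1/126) = 2.1273.
z* = 1.960; margin = 1.960 × 2.1273 = 4.1695.
Difference = 119 − 121 = -2.0000.
-2.0000 ± 4.1695 → (-6.17, 2.17).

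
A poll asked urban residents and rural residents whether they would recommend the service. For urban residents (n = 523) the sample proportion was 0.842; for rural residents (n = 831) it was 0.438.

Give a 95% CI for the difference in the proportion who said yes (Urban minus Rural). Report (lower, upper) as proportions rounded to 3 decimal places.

(0.358, 0.450)

Each SE is √(p̂(1−p̂)/n): √(0.8420·0.1580/523) = 0.01595 and √(0.4380·0.5620/831) = 0.01721.
SE(p̂₁ − p̂₂) = √(SE₁² + SE₂²) = √(0.0002544025 + 0.0002961841) = 0.02346, since the two samples are independent.
At 95% confidence z* = 1.960; margin = 1.960 × 0.02346 = 0.04598.
The difference is 0.8420 − 0.4380 = 0.4040, so the interval is 0.4040 ± 0.04598 = (0.358, 0.450).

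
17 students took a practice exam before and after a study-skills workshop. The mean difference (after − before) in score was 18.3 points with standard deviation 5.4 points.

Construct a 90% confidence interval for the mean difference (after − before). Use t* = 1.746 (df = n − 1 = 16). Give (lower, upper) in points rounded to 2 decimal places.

(16.01, 20.59)

Paired design: SE = s_d/√n = 5.4/√17 = 1.3097.
t* = 1.746; margin of error = 1.746 × 1.3097 = 2.2867.
18.3 ± 2.2867 → (16.01, 20.59).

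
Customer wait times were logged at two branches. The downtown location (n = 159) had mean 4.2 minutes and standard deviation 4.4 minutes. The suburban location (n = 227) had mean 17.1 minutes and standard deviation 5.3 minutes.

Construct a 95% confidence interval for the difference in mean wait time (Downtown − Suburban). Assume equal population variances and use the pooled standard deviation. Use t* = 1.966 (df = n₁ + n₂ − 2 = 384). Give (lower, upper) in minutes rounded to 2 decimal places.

(-13.91, -11.89)

s_p = √[((n₁−1)s₁² + (n₂−1)s₂²)/(n₁+n₂−2)] = √[(158·4.4² + 226·5.3²)/384] = 4.9495.
SE = 4.9495·√(1/159 + 1/227) = 0.5119.
With t* = 1.966, margin = 1.966 × 0.5119 = 1.0064.
x̄₁ − x̄₂ = 4.2 − 17.1 = -12.9000; interval -12.9000 ± 1.0064 = (-13.91, -11.89).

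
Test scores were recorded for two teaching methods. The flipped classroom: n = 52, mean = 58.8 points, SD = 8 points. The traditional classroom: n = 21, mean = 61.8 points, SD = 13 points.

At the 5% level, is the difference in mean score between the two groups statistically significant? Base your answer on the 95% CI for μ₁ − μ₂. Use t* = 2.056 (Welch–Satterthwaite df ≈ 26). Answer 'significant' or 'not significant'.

not significant

Standard errors of each mean: 8/√52 = 1.1094 and 13/√21 = 2.8368.
SE(x̄₁ − x̄₂) = √(1.1094² + 2.8368²) = 3.0460 for independent samples with unequal variances.
With t* = 2.056, the margin is 2.056 × 3.0460 = 6.2626.
x̄₁ − x̄₂ = 58.8 − 61.8 = -3.0000; the interval is -3.0000 ± 6.2626 = (-9.2626, 3.2626).
The interval (-9.2626, 3.2626) contains 0, so the difference is not significant.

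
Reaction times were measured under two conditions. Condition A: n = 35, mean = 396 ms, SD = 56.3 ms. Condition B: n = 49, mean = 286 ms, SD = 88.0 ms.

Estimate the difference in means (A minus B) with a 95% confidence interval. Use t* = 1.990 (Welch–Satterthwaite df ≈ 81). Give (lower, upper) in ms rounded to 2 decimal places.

(78.62, 141.38)

Per-group SEs: s₁/√n₁ = 56.3/√35 = 9.5164, s₂/√n₂ = 88.0/√49 = 12.5714.
Unpooled SE of the difference: √(90.56186896 + 158.04009796) = 15.7671.
Margin of error = t* · SE = 1.990 × 15.7671 = 31.3765.
x̄₁ − x̄₂ = 396 − 286 = 110.0000.
CI: 110.0000 ± 31.3765 = (78.62, 141.38).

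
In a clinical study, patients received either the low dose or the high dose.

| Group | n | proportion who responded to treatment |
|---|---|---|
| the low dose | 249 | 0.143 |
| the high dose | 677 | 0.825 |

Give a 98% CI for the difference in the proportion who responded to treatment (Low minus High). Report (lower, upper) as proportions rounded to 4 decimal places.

(-0.7438, -0.6202)

SE₁ = √(p̂₁(1−p̂₁)/n₁) = √(0.1430·0.8570/249) = 0.02218; SE₂ = √(0.8250·0.1750/677) = 0.01460.
Independent samples: SE of the difference = √(SE₁² + SE₂²) = √(0.0004919524 + 0.00021316) = 0.02655.
z* for 98% confidence is 2.326, so the margin of error is 2.326 × 0.02655 = 0.06176.
Point estimate p̂₁ − p̂₂ = 0.1430 − 0.8250 = -0.6820.
-0.6820 ± 0.06176 → (-0.7438, -0.6202).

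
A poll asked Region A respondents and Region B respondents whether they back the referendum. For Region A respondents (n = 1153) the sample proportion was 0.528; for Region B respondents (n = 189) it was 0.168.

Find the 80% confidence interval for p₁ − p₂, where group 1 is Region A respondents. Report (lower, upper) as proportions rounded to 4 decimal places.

(0.3204, 0.3996)

SE₁ = √(p̂₁(1−p̂₁)/n₁) = √(0.5280·0.4720/1153) = 0.01470; SE₂ = √(0.1680·0.8320/189) = 0.02719.
Independent samples: SE of the difference = √(SE₁² + SE₂²) = √(0.00021609 + 0.0007392961) = 0.03091.
z* for 80% confidence is 1.282, so the margin of error is 1.282 × 0.03091 = 0.03963.
Point estimate p̂₁ − p̂₂ = 0.5280 − 0.1680 = 0.3600.
0.3600 ± 0.03963 → (0.3204, 0.3996).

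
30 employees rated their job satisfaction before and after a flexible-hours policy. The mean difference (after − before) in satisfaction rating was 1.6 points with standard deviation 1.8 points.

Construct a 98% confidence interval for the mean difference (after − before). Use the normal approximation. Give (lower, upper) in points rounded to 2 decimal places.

(0.84, 2.36)

Paired design: SE = s_d/√n = 1.8/√30 = 0.3286.
z* = 2.326; margin of error = 2.326 × 0.3286 = 0.7643.
1.6 ± 0.7643 → (0.84, 2.36).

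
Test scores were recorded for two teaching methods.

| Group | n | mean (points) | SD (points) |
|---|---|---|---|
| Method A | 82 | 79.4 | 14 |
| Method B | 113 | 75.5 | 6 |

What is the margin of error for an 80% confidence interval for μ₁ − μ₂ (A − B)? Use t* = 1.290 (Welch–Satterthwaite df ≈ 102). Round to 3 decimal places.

2.123

SE₁ = s₁/√n₁ = 14/√82 = 1.5460; SE₂ = 6/√113 = 0.5644.
Independent samples, unequal variances: SE_diff = √(SE₁² + SE₂²) = √(2.390116 + 0.31854736) = 1.6458.
t* = 1.290, so margin of error = 1.290 × 1.6458 = 2.1231.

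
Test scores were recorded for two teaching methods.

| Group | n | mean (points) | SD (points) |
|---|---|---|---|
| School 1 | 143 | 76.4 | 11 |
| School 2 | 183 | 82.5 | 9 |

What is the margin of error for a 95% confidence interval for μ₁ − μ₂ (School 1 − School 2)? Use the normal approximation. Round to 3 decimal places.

Per-group SEs: s₁/√n₁ = 11/√143 = 0.9199, s₂/√n₂ = 9/√183 = 0.6653.
Unpooled SE of the difference: √(0.84621601 + 0.44262409) = 1.1353.
Margin of error = z* · SE = 1.960 × 1.1353 = 2.2252.

2.225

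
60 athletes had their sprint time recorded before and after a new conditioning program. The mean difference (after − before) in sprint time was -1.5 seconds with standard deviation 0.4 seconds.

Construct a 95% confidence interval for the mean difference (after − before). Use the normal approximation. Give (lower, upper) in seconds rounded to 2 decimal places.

This is a matched-pairs design, so SE = s_d/√n = 0.4/√60 = 0.0516.
Margin = 1.960 × 0.0516 = 0.1011; the interval is -1.5 ± 0.1011 = (-1.60, -1.40).

(-1.60, -1.40)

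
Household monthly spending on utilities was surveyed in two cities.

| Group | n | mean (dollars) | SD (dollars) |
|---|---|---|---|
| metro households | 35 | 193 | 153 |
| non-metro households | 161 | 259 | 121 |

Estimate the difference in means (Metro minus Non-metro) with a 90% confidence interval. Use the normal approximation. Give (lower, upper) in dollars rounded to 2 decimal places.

(-111.34, -20.66)

SE₁ = s₁/√n₁ = 153/√35 = 25.8617; SE₂ = 121/√161 = 9.5361.
Independent samples, unequal variances: SE_diff = √(SE₁² + SE₂²) = √(668.82752689 + 90.93720321) = 27.5638.
z* = 1.645, so margin of error = 1.645 × 27.5638 = 45.3425.
Difference in means = 193 − 259 = -66.0000.
-66.0000 ± 45.3425 → (-111.34, -20.66).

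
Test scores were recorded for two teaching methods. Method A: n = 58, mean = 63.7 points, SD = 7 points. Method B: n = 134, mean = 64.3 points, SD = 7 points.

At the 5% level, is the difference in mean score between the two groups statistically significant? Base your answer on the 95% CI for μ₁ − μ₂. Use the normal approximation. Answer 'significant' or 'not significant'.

not significant

Standard errors of each mean: 7/√58 = 0.9191 and 7/√134 = 0.6047.
SE(x̄₁ − x̄₂) = √(0.9191² + 0.6047²) = 1.1002 for independent samples with unequal variances.
With z* = 1.960, the margin is 1.960 × 1.1002 = 2.1564.
x̄₁ − x̄₂ = 63.7 − 64.3 = -0.6000; the interval is -0.6000 ± 2.1564 = (-2.7564, 1.5564).
The interval (-2.7564, 1.5564) contains 0, so the difference is not significant.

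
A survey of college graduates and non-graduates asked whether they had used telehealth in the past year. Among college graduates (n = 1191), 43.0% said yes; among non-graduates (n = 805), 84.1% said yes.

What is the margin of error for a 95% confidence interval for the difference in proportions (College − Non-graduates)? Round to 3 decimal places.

0.038

SE₁ = √(p̂₁(1−p̂₁)/n₁) = √(0.4300·0.5700/1191) = 0.01435; SE₂ = √(0.8410·0.1590/805) = 0.01289.
Independent samples: SE of the difference = √(SE₁² + SE₂²) = √(0.0002059225 + 0.0001661521) = 0.01929.
z* for 95% confidence is 1.960, so the margin of error is 1.960 × 0.01929 = 0.03781.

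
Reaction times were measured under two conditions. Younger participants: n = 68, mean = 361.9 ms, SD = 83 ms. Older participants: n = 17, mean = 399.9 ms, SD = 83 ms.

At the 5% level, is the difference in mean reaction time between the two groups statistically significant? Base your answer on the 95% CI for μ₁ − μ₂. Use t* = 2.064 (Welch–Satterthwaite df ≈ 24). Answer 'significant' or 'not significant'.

not significant

SE₁ = s₁/√n₁ = 83/√68 = 10.0652; SE₂ = 83/√17 = 20.1305.
Independent samples, unequal variances: SE_diff = √(SE₁² + SE₂²) = √(101.30825104 + 405.23703025) = 22.5066.
t* = 2.064, so margin of error = 2.064 × 22.5066 = 46.4536.
Difference in means = 361.9 − 399.9 = -38.0000.
-38.0000 ± 46.4536 → (-84.4536, 8.4536).
The interval (-84.4536, 8.4536) contains 0, so the difference is not significant.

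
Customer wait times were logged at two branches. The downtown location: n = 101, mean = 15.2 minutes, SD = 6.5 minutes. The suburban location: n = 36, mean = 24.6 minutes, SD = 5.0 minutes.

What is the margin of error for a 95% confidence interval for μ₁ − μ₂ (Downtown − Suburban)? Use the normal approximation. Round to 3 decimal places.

Per-group SEs: s₁/√n₁ = 6.5/√101 = 0.6468, s₂/√n₂ = 5.0/√36 = 0.8333.
Unpooled SE of the difference: √(0.41835024 + 0.69438889) = 1.0549.
Margin of error = z* · SE = 1.960 × 1.0549 = 2.0676.

2.068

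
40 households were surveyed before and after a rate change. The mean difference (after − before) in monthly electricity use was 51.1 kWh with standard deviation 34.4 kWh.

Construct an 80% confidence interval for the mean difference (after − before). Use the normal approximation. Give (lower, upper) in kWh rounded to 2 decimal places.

(44.13, 58.07)

This is a matched-pairs design, so SE = s_d/√n = 34.4/√40 = 5.4391.
Margin = 1.282 × 5.4391 = 6.9729; the interval is 51.1 ± 6.9729 = (44.13, 58.07).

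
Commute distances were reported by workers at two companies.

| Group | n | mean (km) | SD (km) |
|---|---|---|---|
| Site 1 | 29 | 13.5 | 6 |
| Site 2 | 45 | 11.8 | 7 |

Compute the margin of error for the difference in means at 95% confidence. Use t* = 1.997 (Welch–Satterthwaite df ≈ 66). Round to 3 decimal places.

Per-group SEs: s₁/√n₁ = 6/√29 = 1.1142, s₂/√n₂ = 7/√45 = 1.0435.
Unpooled SE of the difference: √(1.24144164 + 1.08889225) = 1.5265.
Margin of error = t* · SE = 1.997 × 1.5265 = 3.0484.

3.048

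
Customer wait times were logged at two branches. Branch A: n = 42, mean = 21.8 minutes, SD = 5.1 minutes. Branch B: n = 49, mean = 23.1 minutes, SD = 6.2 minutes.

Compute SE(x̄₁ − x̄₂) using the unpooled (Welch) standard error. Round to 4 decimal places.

Per-group SEs: s₁/√n₁ = 5.1/√42 = 0.7869, s₂/√n₂ = 6.2/√49 = 0.8857.
Unpooled SE of the difference: √(0.61921161 + 0.78446449) = 1.1848.

1.1848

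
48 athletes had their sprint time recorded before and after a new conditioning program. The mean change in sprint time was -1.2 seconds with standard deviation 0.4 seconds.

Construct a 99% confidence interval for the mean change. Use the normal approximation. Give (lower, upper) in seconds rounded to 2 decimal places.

(-1.35, -1.05)

This is a matched-pairs design, so SE = s_d/√n = 0.4/√48 = 0.0577.
Margin = 2.576 × 0.0577 = 0.1486; the interval is -1.2 ± 0.1486 = (-1.35, -1.05).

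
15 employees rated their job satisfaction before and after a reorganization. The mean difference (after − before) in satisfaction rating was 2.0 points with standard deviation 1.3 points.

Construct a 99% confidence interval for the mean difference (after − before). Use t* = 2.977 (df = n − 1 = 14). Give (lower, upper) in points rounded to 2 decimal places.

(1.00, 3.00)

Paired design: SE = s_d/√n = 1.3/√15 = 0.3357.
t* = 2.977; margin of error = 2.977 × 0.3357 = 0.9994.
2.0 ± 0.9994 → (1.00, 3.00).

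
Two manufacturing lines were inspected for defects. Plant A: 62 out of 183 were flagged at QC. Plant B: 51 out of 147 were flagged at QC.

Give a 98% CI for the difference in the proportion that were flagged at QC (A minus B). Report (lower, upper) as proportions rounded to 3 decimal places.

p̂₁ = 62/183 = 0.3388 and p̂₂ = 51/147 = 0.3469.
SE₁ = √(p̂₁(1−p̂₁)/n₁) = √(0.3388·0.6612/183) = 0.03499; SE₂ = √(0.3469·0.6531/147) = 0.03926.
Independent samples: SE of the difference = √(SE₁² + SE₂²) = √(0.0012243001 + 0.0015413476) = 0.05259.
z* for 98% confidence is 2.326, so the margin of error is 2.326 × 0.05259 = 0.12232.
Point estimate p̂₁ − p̂₂ = 0.3388 − 0.3469 = -0.0081.
-0.0081 ± 0.12232 → (-0.130, 0.114).

(-0.130, 0.114)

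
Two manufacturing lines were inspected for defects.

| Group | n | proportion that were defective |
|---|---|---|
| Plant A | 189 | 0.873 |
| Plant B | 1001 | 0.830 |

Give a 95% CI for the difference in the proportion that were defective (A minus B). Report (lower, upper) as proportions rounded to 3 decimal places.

(-0.010, 0.096)

SE₁ = √(p̂₁(1−p̂₁)/n₁) = √(0.8730·0.1270/189) = 0.02422; SE₂ = √(0.8300·0.1700/1001) = 0.01187.
Independent samples: SE of the difference = √(SE₁² + SE₂²) = √(0.0005866084 + 0.0001408969) = 0.02697.
z* for 95% confidence is 1.960, so the margin of error is 1.960 × 0.02697 = 0.05286.
Point estimate p̂₁ − p̂₂ = 0.8730 − 0.8300 = 0.0430.
0.0430 ± 0.05286 → (-0.010, 0.096).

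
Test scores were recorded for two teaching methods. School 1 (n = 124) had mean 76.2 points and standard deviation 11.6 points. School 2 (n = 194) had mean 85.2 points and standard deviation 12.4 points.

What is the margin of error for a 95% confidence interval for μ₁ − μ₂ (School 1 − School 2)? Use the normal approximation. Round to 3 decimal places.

Per-group SEs: s₁/√n₁ = 11.6/√124 = 1.0417, s₂/√n₂ = 12.4/√194 = 0.8903.
Unpooled SE of the difference: √(1.08513889 + 0.79263409) = 1.3703.
Margin of error = z* · SE = 1.960 × 1.3703 = 2.6858.

2.686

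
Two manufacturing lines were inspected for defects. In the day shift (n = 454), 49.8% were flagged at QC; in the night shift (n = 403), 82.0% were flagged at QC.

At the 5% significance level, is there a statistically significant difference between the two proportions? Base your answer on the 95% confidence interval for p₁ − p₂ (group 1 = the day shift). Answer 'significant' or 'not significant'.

significant

Each SE is √(p̂(1−p̂)/n): √(0.4980·0.5020/454) = 0.02347 and √(0.8200·0.1800/403) = 0.01914.
SE(p̂₁ − p̂₂) = √(SE₁² + SE₂²) = √(0.0005508409 + 0.0003663396) = 0.03028, since the two samples are independent.
At 95% confidence z* = 1.960; margin = 1.960 × 0.03028 = 0.05935.
The difference is 0.4980 − 0.8200 = -0.3220, so the interval is -0.3220 ± 0.05935 = (-0.38135, -0.26265).
The interval (-0.38135, -0.26265) does not contain 0, so the difference is significant.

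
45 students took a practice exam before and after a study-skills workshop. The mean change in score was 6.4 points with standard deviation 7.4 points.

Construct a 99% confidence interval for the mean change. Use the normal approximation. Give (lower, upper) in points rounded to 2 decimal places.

(3.56, 9.24)

Paired design: SE = s_d/√n = 7.4/√45 = 1.1031.
z* = 2.576; margin of error = 2.576 × 1.1031 = 2.8416.
6.4 ± 2.8416 → (3.56, 9.24).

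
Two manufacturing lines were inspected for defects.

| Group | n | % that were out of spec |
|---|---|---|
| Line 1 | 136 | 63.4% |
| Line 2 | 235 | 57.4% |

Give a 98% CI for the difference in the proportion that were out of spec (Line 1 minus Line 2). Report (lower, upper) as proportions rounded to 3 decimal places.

(-0.062, 0.182)

The two standard errors are √(0.6340×0.3660/136) = 0.04131 and √(0.5740×0.4260/235) = 0.03226.
Because the samples are independent, SE_diff = √(0.04131² + 0.03226²) = 0.05241.
Using z* = 2.326 for 98%, ME = 2.326 × 0.05241 = 0.12191.
p̂₁ − p̂₂ = 0.0600; interval 0.0600 ± 0.12191 gives (-0.062, 0.182).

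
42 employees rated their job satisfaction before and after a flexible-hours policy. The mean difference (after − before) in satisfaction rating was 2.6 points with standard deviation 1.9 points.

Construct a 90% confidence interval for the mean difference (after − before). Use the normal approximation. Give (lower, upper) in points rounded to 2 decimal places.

(2.12, 3.08)

This is a matched-pairs design, so SE = s_d/√n = 1.9/√42 = 0.2932.
Margin = 1.645 × 0.2932 = 0.4823; the interval is 2.6 ± 0.4823 = (2.12, 3.08).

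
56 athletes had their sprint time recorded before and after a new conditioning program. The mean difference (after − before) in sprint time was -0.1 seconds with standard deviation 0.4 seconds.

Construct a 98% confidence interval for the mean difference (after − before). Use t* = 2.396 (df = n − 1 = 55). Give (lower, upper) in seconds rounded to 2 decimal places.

(-0.23, 0.03)

This is a matched-pairs design, so SE = s_d/√n = 0.4/√56 = 0.0535.
Margin = 2.396 × 0.0535 = 0.1282; the interval is -0.1 ± 0.1282 = (-0.23, 0.03).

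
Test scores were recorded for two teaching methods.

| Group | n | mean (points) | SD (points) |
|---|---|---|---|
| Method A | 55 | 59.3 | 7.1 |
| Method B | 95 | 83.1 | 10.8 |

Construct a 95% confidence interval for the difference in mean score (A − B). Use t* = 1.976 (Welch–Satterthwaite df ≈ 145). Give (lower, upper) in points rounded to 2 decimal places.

SE₁ = s₁/√n₁ = 7.1/√55 = 0.9574; SE₂ = 10.8/√95 = 1.1081.
Independent samples, unequal variances: SE_diff = √(SE₁² + SE₂²) = √(0.91661476 + 1.22788561) = 1.4644.
t* = 1.976, so margin of error = 1.976 × 1.4644 = 2.8937.
Difference in means = 59.3 − 83.1 = -23.8000.
-23.8000 ± 2.8937 → (-26.69, -20.91).

(-26.69, -20.91)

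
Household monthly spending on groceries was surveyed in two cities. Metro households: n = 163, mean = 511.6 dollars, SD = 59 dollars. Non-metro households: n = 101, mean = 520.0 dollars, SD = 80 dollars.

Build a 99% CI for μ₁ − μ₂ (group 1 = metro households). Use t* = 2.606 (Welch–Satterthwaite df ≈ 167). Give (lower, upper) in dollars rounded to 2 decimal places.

Standard errors of each mean: 59/√163 = 4.6212 and 80/√101 = 7.9603.
SE(x̄₁ − x̄₂) = √(4.6212² + 7.9603²) = 9.2044 for independent samples with unequal variances.
With t* = 2.606, the margin is 2.606 × 9.2044 = 23.9867.
x̄₁ − x̄₂ = 511.6 − 520.0 = -8.4000; the interval is -8.4000 ± 23.9867 = (-32.39, 15.59).

(-32.39, 15.59)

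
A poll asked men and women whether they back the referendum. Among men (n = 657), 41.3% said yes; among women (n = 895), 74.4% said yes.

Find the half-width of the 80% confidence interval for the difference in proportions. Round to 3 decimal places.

0.031

Each SE is √(p̂(1−p̂)/n): √(0.4130·0.5870/657) = 0.01921 and √(0.7440·0.2560/895) = 0.01459.
SE(p̂₁ − p̂₂) = √(SE₁² + SE₂²) = √(0.0003690241 + 0.0002128681) = 0.02412, since the two samples are independent.
At 80% confidence z* = 1.282; margin = 1.282 × 0.02412 = 0.03092.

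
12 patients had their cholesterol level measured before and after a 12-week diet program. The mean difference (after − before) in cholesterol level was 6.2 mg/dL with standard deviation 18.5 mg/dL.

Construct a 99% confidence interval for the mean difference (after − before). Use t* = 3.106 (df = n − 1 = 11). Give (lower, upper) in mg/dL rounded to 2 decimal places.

(-10.39, 22.79)

This is a matched-pairs design, so SE = s_d/√n = 18.5/√12 = 5.3405.
Margin = 3.106 × 5.3405 = 16.5876; the interval is 6.2 ± 16.5876 = (-10.39, 22.79).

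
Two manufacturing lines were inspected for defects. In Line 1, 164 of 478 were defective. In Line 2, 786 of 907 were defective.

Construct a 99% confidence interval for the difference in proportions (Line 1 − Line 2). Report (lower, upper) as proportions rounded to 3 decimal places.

(-0.587, -0.460)

p̂₁ = 164/478 = 0.3431 and p̂₂ = 786/907 = 0.8666.
SE₁ = √(p̂₁(1−p̂₁)/n₁) = √(0.3431·0.6569/478) = 0.02171; SE₂ = √(0.8666·0.1334/907) = 0.01129.
Independent samples: SE of the difference = √(SE₁² + SE₂²) = √(0.0004713241 + 0.0001274641) = 0.02447.
z* for 99% confidence is 2.576, so the margin of error is 2.576 × 0.02447 = 0.06303.
Point estimate p̂₁ − p̂₂ = 0.3431 − 0.8666 = -0.5235.
-0.5235 ± 0.06303 → (-0.587, -0.460).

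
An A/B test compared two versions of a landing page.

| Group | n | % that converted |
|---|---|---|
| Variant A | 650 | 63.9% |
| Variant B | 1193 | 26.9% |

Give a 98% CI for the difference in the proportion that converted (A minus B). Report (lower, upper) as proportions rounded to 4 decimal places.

(0.3170, 0.4230)

The two standard errors are √(0.6390×0.3610/650) = 0.01884 and √(0.2690×0.7310/1193) = 0.01284.
Because the samples are independent, SE_diff = √(0.01884² + 0.01284²) = 0.02280.
Using z* = 2.326 for 98%, ME = 2.326 × 0.02280 = 0.05303.
p̂₁ − p̂₂ = 0.3700; interval 0.3700 ± 0.05303 gives (0.3170, 0.4230).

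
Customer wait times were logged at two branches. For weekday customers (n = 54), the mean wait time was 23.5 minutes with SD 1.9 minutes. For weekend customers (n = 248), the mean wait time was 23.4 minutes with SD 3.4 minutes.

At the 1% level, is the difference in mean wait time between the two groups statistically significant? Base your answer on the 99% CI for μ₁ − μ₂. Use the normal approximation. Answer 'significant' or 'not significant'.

not significant

Standard errors of each mean: 1.9/√54 = 0.2586 and 3.4/√248 = 0.2159.
SE(x̄₁ − x̄₂) = √(0.2586² + 0.2159²) = 0.3369 for independent samples with unequal variances.
With z* = 2.576, the margin is 2.576 × 0.3369 = 0.8679.
x̄₁ − x̄₂ = 23.5 − 23.4 = 0.1000; the interval is 0.1000 ± 0.8679 = (-0.7679, 0.9679).
The interval (-0.7679, 0.9679) contains 0, so the difference is not significant.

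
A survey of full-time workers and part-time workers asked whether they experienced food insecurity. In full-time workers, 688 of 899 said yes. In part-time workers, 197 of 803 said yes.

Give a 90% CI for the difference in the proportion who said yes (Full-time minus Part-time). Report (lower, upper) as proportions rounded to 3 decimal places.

p̂₁ = 688/899 = 0.7653 and p̂₂ = 197/803 = 0.2453.
SE₁ = √(p̂₁(1−p̂₁)/n₁) = √(0.7653·0.2347/899) = 0.01413; SE₂ = √(0.2453·0.7547/803) = 0.01518.
Independent samples: SE of the difference = √(SE₁² + SE₂²) = √(0.0001996569 + 0.0002304324) = 0.02074.
z* for 90% confidence is 1.645, so the margin of error is 1.645 × 0.02074 = 0.03412.
Point estimate p̂₁ − p̂₂ = 0.7653 − 0.2453 = 0.5200.
0.5200 ± 0.03412 → (0.486, 0.554).

(0.486, 0.554)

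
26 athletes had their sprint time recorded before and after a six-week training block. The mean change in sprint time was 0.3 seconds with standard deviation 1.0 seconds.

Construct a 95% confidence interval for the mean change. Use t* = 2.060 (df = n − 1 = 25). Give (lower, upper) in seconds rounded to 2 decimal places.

(-0.10, 0.70)

Paired design: SE = s_d/√n = 1.0/√26 = 0.1961.
t* = 2.060; margin of error = 2.060 × 0.1961 = 0.4040.
0.3 ± 0.4040 → (-0.10, 0.70).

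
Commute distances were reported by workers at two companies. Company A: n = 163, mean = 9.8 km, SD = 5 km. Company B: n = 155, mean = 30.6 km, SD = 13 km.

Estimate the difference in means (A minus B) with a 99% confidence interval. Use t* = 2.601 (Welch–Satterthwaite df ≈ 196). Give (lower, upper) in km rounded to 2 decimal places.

(-23.70, -17.90)

SE₁ = s₁/√n₁ = 5/√163 = 0.3916; SE₂ = 13/√155 = 1.0442.
Independent samples, unequal variances: SE_diff = √(SE₁² + SE₂²) = √(0.15335056 + 1.09035364) = 1.1152.
t* = 2.601, so margin of error = 2.601 × 1.1152 = 2.9006.
Difference in means = 9.8 − 30.6 = -20.8000.
-20.8000 ± 2.9006 → (-23.70, -17.90).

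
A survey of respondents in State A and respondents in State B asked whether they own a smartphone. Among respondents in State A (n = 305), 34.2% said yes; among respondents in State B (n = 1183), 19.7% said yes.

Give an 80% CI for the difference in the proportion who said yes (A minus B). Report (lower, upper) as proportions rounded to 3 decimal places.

Each SE is √(p̂(1−p̂)/n): √(0.3420·0.6580/305) = 0.02716 and √(0.1970·0.8030/1183) = 0.01156.
SE(p̂₁ − p̂₂) = √(SE₁² + SE₂²) = √(0.0007376656 + 0.0001336336) = 0.02952, since the two samples are independent.
At 80% confidence z* = 1.282; margin = 1.282 × 0.02952 = 0.03784.
The difference is 0.3420 − 0.1970 = 0.1450, so the interval is 0.1450 ± 0.03784 = (0.107, 0.183).

(0.107, 0.183)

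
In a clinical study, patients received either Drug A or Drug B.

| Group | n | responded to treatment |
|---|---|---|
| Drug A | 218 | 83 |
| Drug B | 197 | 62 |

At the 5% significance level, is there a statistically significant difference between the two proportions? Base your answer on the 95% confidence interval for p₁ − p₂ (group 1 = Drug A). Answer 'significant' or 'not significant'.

not significant

p̂₁ = 83/218 = 0.3807 and p̂₂ = 62/197 = 0.3147.
SE₁ = √(p̂₁(1−p̂₁)/n₁) = √(0.3807·0.6193/218) = 0.03289; SE₂ = √(0.3147·0.6853/197) = 0.03309.
Independent samples: SE of the difference = √(SE₁² + SE₂²) = √(0.0010817521 + 0.0010949481) = 0.04666.
z* for 95% confidence is 1.960, so the margin of error is 1.960 × 0.04666 = 0.09145.
Point estimate p̂₁ − p̂₂ = 0.3807 − 0.3147 = 0.0660.
0.0660 ± 0.09145 → (-0.02545, 0.15745).
The interval (-0.02545, 0.15745) contains 0, so the difference is not significant.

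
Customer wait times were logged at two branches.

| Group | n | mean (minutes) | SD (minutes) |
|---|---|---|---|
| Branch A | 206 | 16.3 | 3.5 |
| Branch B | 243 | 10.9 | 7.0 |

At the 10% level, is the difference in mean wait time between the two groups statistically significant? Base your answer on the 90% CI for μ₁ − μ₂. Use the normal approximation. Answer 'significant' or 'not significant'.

Per-group SEs: s₁/√n₁ = 3.5/√206 = 0.2439, s₂/√n₂ = 7.0/√243 = 0.4491.
Unpooled SE of the difference: √(0.05948721 + 0.20169081) = 0.5111.
Margin of error = z* · SE = 1.645 × 0.5111 = 0.8408.
x̄₁ − x̄₂ = 16.3 − 10.9 = 5.4000.
CI: 5.4000 ± 0.8408 = (4.5592, 6.2408).
The interval (4.5592, 6.2408) does not contain 0, so the difference is significant.

significant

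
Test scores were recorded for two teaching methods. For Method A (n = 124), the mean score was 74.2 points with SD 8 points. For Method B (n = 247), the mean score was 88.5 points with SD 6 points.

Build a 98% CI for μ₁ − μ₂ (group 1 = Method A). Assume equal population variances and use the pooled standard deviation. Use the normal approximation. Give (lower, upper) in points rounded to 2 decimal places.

s_p = √[((n₁−1)s₁² + (n₂−1)s₂²)/(n₁+n₂−2)] = √[(123·8² + 246·6²)/369] = 6.7330.
SE = 6.7330·√(1/124 + 1/247) = 0.7410.
With z* = 2.326, margin = 2.326 × 0.7410 = 1.7236.
x̄₁ − x̄₂ = 74.2 − 88.5 = -14.3000; interval -14.3000 ± 1.7236 = (-16.02, -12.58).

(-16.02, -12.58)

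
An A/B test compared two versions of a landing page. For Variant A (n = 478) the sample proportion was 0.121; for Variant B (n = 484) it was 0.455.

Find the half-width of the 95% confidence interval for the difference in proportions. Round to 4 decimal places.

The two standard errors are √(0.1210×0.8790/478) = 0.01492 and √(0.4550×0.5450/484) = 0.02264.
Because the samples are independent, SE_diff = √(0.01492² + 0.02264²) = 0.02711.
Using z* = 1.960 for 95%, ME = 1.960 × 0.02711 = 0.05314.

0.0531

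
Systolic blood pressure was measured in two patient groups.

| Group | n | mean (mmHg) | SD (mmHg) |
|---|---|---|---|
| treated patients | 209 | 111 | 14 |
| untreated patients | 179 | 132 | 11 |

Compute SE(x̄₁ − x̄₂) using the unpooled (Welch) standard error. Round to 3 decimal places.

Per-group SEs: s₁/√n₁ = 14/√209 = 0.9684, s₂/√n₂ = 11/√179 = 0.8222.
Unpooled SE of the difference: √(0.93779856 + 0.67601284) = 1.2704.

1.270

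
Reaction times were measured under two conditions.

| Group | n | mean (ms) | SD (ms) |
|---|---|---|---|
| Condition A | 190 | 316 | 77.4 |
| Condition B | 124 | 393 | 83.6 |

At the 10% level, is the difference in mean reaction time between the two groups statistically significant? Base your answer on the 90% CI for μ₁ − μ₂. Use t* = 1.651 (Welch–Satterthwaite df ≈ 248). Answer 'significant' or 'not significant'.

significant

SE₁ = s₁/√n₁ = 77.4/√190 = 5.6152; SE₂ = 83.6/√124 = 7.5075.
Independent samples, unequal variances: SE_diff = √(SE₁² + SE₂²) = √(31.53047104 + 56.36255625) = 9.3751.
t* = 1.651, so margin of error = 1.651 × 9.3751 = 15.4783.
Difference in means = 316 − 393 = -77.0000.
-77.0000 ± 15.4783 → (-92.4783, -61.5217).
The interval (-92.4783, -61.5217) does not contain 0, so the difference is significant.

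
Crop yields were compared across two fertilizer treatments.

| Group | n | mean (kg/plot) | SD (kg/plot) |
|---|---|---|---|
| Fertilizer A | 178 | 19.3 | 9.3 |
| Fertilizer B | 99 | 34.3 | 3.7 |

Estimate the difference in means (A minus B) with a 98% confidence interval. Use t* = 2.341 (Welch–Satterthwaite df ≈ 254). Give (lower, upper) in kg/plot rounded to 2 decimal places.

(-16.85, -13.15)

Standard errors of each mean: 9.3/√178 = 0.6971 and 3.7/√99 = 0.3719.
SE(x̄₁ − x̄₂) = √(0.6971² + 0.3719²) = 0.7901 for independent samples with unequal variances.
With t* = 2.341, the margin is 2.341 × 0.7901 = 1.8496.
x̄₁ − x̄₂ = 19.3 − 34.3 = -15.0000; the interval is -15.0000 ± 1.8496 = (-16.85, -13.15).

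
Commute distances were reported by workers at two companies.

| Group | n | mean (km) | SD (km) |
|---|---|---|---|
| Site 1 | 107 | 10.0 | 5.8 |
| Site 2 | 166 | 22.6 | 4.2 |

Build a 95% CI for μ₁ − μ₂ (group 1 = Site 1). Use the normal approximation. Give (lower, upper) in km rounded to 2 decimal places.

(-13.87, -11.33)

SE₁ = s₁/√n₁ = 5.8/√107 = 0.5607; SE₂ = 4.2/√166 = 0.3260.
Independent samples, unequal variances: SE_diff = √(SE₁² + SE₂²) = √(0.31438449 + 0.106276) = 0.6486.
z* = 1.960, so margin of error = 1.960 × 0.6486 = 1.2713.
Difference in means = 10.0 − 22.6 = -12.6000.
-12.6000 ± 1.2713 → (-13.87, -11.33).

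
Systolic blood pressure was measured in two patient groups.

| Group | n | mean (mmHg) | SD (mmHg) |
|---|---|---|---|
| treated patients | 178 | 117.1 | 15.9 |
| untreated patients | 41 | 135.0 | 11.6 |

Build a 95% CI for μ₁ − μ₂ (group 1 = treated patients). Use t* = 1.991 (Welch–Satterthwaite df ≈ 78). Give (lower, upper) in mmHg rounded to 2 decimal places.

(-22.22, -13.58)

Standard errors of each mean: 15.9/√178 = 1.1918 and 11.6/√41 = 1.8116.
SE(x̄₁ − x̄₂) = √(1.1918² + 1.8116²) = 2.1685 for independent samples with unequal variances.
With t* = 1.991, the margin is 1.991 × 2.1685 = 4.3175.
x̄₁ − x̄₂ = 117.1 − 135.0 = -17.9000; the interval is -17.9000 ± 4.3175 = (-22.22, -13.58).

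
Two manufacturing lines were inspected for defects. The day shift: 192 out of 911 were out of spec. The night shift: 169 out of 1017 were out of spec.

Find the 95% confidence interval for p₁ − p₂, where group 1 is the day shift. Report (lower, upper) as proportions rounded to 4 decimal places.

First, p̂₁ = 192/911 = 0.2108; p̂₂ = 169/1017 = 0.1662.
The two standard errors are √(0.2108×0.7892/911) = 0.01351 and √(0.1662×0.8338/1017) = 0.01167.
Because the samples are independent, SE_diff = √(0.01351² + 0.01167²) = 0.01785.
Using z* = 1.960 for 95%, ME = 1.960 × 0.01785 = 0.03499.
p̂₁ − p̂₂ = 0.0446; interval 0.0446 ± 0.03499 gives (0.0096, 0.0796).

(0.0096, 0.0796)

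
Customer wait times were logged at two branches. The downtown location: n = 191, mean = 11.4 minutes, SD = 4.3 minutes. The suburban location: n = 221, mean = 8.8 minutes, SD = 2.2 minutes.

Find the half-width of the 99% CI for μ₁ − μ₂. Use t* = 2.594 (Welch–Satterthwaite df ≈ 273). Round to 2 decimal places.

Standard errors of each mean: 4.3/√191 = 0.3111 and 2.2/√221 = 0.1480.
SE(x̄₁ − x̄₂) = √(0.3111² + 0.1480²) = 0.3445 for independent samples with unequal variances.
With t* = 2.594, the margin is 2.594 × 0.3445 = 0.8936.

0.89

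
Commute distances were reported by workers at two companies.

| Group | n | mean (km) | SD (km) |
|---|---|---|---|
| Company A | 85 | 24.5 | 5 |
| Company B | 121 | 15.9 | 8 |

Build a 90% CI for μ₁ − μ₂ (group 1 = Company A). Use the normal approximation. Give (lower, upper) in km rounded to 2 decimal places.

(7.11, 10.09)

SE₁ = s₁/√n₁ = 5/√85 = 0.5423; SE₂ = 8/√121 = 0.7273.
Independent samples, unequal variances: SE_diff = √(SE₁² + SE₂²) = √(0.29408929 + 0.52896529) = 0.9072.
z* = 1.645, so margin of error = 1.645 × 0.9072 = 1.4923.
Difference in means = 24.5 − 15.9 = 8.6000.
8.6000 ± 1.4923 → (7.11, 10.09).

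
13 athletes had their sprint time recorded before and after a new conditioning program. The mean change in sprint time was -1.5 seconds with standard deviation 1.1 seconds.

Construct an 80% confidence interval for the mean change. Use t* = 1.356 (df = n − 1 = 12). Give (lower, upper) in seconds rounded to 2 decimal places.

(-1.91, -1.09)

This is a matched-pairs design, so SE = s_d/√n = 1.1/√13 = 0.3051.
Margin = 1.356 × 0.3051 = 0.4137; the interval is -1.5 ± 0.4137 = (-1.91, -1.09).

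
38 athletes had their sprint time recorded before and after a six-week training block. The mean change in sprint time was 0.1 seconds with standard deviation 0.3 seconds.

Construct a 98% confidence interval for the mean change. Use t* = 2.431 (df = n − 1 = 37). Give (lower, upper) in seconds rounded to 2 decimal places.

(-0.02, 0.22)

This is a matched-pairs design, so SE = s_d/√n = 0.3/√38 = 0.0487.
Margin = 2.431 × 0.0487 = 0.1184; the interval is 0.1 ± 0.1184 = (-0.02, 0.22).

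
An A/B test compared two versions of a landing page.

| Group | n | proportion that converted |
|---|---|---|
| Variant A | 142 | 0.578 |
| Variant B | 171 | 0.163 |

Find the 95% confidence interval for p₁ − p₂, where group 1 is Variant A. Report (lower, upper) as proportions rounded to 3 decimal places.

(0.317, 0.513)

Each SE is √(p̂(1−p̂)/n): √(0.5780·0.4220/142) = 0.04145 and √(0.1630·0.8370/171) = 0.02825.
SE(p̂₁ − p̂₂) = √(SE₁² + SE₂²) = √(0.0017181025 + 0.0007980625) = 0.05016, since the two samples are independent.
At 95% confidence z* = 1.960; margin = 1.960 × 0.05016 = 0.09831.
The difference is 0.5780 − 0.1630 = 0.4150, so the interval is 0.4150 ± 0.09831 = (0.317, 0.513).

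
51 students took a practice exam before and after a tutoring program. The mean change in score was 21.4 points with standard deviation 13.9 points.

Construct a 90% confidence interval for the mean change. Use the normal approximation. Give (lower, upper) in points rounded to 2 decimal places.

Paired design: SE = s_d/√n = 13.9/√51 = 1.9464.
z* = 1.645; margin of error = 1.645 × 1.9464 = 3.2018.
21.4 ± 3.2018 → (18.20, 24.60).

(18.20, 24.60)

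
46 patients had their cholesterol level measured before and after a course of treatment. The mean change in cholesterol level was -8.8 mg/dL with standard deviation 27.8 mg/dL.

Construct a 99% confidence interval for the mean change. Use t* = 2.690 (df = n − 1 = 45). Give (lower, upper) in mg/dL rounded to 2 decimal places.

(-19.83, 2.23)

Paired design: SE = s_d/√n = 27.8/√46 = 4.0989.
t* = 2.690; margin of error = 2.690 × 4.0989 = 11.0260.
-8.8 ± 11.0260 → (-19.83, 2.23).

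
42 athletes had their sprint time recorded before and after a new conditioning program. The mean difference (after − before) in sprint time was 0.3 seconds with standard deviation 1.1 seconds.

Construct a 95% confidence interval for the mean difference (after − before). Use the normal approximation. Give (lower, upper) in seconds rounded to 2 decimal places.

(-0.03, 0.63)

This is a matched-pairs design, so SE = s_d/√n = 1.1/√42 = 0.1697.
Margin = 1.960 × 0.1697 = 0.3326; the interval is 0.3 ± 0.3326 = (-0.03, 0.63).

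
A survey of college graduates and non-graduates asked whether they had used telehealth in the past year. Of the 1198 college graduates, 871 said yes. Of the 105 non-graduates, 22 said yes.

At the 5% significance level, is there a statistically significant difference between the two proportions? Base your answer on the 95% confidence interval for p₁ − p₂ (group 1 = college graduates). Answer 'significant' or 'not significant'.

significant

Sample proportions: 871/1198 = 0.7270, 22/105 = 0.2095.
Each SE is √(p̂(1−p̂)/n): √(0.7270·0.2730/1198) = 0.01287 and √(0.2095·0.7905/105) = 0.03971.
SE(p̂₁ − p̂₂) = √(SE₁² + SE₂²) = √(0.0001656369 + 0.0015768841) = 0.04174, since the two samples are independent.
At 95% confidence z* = 1.960; margin = 1.960 × 0.04174 = 0.08181.
The difference is 0.7270 − 0.2095 = 0.5175, so the interval is 0.5175 ± 0.08181 = (0.43569, 0.59931).
The interval (0.43569, 0.59931) does not contain 0, so the difference is significant.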